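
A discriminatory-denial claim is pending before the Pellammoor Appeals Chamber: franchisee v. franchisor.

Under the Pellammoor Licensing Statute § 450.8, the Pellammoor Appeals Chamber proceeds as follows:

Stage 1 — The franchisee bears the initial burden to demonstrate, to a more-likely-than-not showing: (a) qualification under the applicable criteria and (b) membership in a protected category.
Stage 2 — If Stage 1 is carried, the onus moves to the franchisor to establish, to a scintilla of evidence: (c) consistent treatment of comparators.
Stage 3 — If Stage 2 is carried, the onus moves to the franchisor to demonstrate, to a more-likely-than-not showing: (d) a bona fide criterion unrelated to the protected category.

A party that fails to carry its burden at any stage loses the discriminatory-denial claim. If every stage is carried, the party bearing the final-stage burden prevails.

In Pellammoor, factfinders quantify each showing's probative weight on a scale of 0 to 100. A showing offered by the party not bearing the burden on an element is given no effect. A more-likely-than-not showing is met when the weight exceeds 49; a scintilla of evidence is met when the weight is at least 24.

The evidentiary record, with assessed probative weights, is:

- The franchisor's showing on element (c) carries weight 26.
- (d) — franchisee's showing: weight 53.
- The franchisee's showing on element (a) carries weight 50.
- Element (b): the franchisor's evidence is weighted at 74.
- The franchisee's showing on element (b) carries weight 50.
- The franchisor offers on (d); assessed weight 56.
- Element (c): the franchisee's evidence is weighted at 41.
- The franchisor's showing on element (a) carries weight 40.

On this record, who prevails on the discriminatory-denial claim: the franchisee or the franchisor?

franchisor

At Stage 1 the franchisee must meet a more-likely-than-not showing (weight exceeds 49): on (a) the weight is 50 (the franchisor's 40 is given no effect), which does exceed 49, so (a) meets the standard; on (b) the weight is 50 (the franchisor's 74 is given no effect), which does exceed 49, so (b) meets the standard.
  Stage 1 carried; the burden shifts to the franchisor.
At Stage 2 the franchisor must meet a scintilla of evidence (weight is at least 24): on (c) the weight is 26 (the franchisee's 41 is given no effect), which does reach 24, so (c) meets the standard.
  Stage 2 is satisfied; the franchisor continues to bear the burden.
At Stage 3 the franchisor must meet a more-likely-than-not showing (weight exceeds 49): on (d) the weight is 56 (the franchisee's 53 is given no effect), which does exceed 49, so (d) meets the standard.
  The franchisor carries the last stage.
With every stage satisfied, the franchisor prevails.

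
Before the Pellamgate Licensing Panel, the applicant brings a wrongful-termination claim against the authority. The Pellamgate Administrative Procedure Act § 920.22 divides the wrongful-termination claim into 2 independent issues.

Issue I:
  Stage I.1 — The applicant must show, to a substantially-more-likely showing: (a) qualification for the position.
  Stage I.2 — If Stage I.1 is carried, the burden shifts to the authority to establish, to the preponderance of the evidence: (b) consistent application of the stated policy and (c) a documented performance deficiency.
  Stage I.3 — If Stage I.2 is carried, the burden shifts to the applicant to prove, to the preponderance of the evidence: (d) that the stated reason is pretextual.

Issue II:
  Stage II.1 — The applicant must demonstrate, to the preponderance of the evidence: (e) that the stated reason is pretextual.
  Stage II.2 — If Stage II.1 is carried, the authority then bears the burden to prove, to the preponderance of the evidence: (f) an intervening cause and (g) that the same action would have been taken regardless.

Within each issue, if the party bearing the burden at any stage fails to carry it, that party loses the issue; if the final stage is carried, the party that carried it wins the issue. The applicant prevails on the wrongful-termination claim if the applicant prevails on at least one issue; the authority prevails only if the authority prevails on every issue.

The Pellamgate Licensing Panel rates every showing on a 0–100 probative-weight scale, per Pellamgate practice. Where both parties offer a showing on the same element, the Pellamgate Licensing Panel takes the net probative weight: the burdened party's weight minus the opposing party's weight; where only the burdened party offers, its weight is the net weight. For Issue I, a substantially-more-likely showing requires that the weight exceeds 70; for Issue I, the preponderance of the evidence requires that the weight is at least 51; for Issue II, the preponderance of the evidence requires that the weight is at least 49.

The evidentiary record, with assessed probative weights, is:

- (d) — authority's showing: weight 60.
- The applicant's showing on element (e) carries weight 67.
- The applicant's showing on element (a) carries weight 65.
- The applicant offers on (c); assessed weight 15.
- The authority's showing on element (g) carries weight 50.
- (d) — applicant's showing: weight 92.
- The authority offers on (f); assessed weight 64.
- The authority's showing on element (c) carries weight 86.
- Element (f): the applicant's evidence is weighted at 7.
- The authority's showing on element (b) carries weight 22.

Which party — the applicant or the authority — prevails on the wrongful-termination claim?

authority

— Issue I —
Stage I.1 — burden on applicant; standard: a substantially-more-likely showing (weight exceeds 70).
    (a): 65 ≤ 70 [not met]
  The applicant does not carry Stage I.1.
So the authority prevails on this issue.
— Issue II —
At Stage II.1 the applicant must meet the preponderance of the evidence (weight is at least 49): on (e) the weight is 67, ≥ 49, so (e) meets the standard.
  Stage II.1 is satisfied; the onus moves to the authority.
At Stage II.2 the authority must meet the preponderance of the evidence (weight is at least 49): on (f) the weight is 64 less the opposing 7 gives net 57, ≥ 49, so (f) meets the standard; on (g) the weight is 50, which does reach 49, so (g) meets the standard.
  Stage II.2 carried; the final stage is satisfied.
All stages carried — the authority prevails on this issue.
Per-issue: Issue I → authority; Issue II → authority. The applicant must prevail on at least one issue; overall, the authority prevails.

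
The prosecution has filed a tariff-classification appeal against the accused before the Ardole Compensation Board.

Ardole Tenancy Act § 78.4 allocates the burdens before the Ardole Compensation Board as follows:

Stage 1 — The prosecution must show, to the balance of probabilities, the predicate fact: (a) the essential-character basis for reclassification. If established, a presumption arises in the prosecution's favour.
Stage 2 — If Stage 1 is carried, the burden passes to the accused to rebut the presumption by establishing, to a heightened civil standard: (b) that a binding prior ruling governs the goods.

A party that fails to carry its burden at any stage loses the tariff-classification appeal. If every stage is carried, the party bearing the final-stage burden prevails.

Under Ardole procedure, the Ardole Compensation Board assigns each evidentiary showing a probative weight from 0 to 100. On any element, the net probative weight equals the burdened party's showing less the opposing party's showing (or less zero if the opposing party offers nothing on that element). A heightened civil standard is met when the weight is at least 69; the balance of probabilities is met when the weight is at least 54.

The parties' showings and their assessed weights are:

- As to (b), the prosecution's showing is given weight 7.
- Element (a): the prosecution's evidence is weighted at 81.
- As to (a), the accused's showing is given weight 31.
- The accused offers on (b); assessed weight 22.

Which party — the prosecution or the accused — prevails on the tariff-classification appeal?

accused

Stage 1 (prosecution, the balance of probabilities, weight is at least 54): (a) net 81−31=50 < 54 — fails.
  The prosecution does not carry Stage 1.
The accused prevails.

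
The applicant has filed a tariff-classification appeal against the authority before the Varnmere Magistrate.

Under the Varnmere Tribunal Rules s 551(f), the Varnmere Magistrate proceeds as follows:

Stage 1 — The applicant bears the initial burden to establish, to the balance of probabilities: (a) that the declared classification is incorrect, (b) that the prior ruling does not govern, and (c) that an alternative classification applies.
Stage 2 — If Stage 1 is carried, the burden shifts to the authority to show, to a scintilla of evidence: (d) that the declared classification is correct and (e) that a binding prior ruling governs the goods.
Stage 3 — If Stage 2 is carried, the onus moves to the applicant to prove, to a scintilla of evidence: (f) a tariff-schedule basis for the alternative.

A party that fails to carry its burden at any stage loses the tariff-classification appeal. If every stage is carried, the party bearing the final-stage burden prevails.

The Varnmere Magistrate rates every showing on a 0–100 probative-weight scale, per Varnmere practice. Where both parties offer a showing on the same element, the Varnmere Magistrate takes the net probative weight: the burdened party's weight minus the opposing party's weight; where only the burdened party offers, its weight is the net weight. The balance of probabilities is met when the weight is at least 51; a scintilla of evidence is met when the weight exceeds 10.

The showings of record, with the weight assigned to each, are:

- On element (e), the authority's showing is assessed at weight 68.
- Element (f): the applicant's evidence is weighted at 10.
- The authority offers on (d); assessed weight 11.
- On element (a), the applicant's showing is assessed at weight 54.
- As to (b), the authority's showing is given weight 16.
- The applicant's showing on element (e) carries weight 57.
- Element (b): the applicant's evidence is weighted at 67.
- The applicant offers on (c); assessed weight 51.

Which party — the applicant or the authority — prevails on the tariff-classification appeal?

authority

Stage 1 (applicant, the balance of probabilities, weight is at least 51): (a) 54 ≥ 51 — meets; (b) net 67−16=51 ≥ 51 — meets; (c) 51 ≥ 51 — meets.
  Stage 1 carried; the burden shifts to the authority.
Stage 2 (authority, a scintilla of evidence, weight exceeds 10): (d) 11 > 10 — meets; (e) net 68−57=11 > 10 — meets.
  Stage 2 is satisfied; the onus moves to the applicant.
Stage 3 (applicant, a scintilla of evidence, weight exceeds 10): (f) 10 ≤ 10 — fails.
  The applicant does not carry Stage 3.
So the authority prevails.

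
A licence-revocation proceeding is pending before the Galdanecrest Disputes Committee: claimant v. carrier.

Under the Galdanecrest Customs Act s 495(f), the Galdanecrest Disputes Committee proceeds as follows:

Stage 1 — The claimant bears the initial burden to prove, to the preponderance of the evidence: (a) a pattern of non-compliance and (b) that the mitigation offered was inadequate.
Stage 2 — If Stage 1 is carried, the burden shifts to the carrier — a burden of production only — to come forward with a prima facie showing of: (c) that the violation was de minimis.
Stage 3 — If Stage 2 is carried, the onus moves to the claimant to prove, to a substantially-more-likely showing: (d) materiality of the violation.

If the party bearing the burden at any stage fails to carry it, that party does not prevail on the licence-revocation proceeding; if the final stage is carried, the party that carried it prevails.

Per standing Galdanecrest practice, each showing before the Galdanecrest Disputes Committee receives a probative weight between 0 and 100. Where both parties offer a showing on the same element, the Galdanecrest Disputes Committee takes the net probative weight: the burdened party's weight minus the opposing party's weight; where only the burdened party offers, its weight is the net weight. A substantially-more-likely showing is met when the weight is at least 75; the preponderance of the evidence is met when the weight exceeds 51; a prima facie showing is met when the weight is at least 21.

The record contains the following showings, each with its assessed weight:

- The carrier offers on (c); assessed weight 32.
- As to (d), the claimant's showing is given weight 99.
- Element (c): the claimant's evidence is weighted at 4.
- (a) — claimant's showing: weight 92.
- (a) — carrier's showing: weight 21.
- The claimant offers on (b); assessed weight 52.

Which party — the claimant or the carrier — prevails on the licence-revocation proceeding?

Stage 1 (claimant, the preponderance of the evidence, weight exceeds 51): (a) net 92−21=71 > 51 — meets; (b) 52 > 51 — meets.
  Stage 1 carried; the burden shifts to the carrier.
Stage 2 (carrier, a prima facie showing, weight is at least 21): (c) net 32−4=28 ≥ 21 — meets.
  Stage 2 carried; the burden shifts to the claimant.
Stage 3 (claimant, a substantially-more-likely showing, weight is at least 75): (d) 99 ≥ 75 — meets.
  The claimant carries the last stage.
With every stage satisfied, the claimant prevails.

claimant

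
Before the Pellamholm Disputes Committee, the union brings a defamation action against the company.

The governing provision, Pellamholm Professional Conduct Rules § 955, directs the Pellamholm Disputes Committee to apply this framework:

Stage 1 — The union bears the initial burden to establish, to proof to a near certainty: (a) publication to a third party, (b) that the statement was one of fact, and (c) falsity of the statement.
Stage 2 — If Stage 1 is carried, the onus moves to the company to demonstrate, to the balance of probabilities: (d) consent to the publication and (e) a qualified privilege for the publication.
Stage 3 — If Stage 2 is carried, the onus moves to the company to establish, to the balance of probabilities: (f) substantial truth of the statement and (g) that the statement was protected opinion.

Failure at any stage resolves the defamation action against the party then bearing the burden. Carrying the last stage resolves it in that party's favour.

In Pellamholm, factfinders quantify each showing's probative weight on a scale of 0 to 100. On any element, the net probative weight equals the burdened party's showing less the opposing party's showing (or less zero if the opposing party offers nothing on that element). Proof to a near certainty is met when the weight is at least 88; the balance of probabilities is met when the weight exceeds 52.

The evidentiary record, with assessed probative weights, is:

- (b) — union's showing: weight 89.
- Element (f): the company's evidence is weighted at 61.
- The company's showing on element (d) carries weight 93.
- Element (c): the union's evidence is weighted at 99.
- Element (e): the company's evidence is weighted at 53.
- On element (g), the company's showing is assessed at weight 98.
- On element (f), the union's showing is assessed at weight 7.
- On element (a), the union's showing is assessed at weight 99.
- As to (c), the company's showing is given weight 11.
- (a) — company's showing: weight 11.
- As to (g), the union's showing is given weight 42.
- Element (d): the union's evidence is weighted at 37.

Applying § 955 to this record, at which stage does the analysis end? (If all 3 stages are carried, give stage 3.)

Stage 1 — burden on union; standard: proof to a near certainty (weight is at least 88).
    (a): 99 − 11 = 88 ≥ 88 [met]
    (b): 89 ≥ 88 [met]
    (c): 99 − 11 = 88 ≥ 88 [met]
  All elements met. The burden passes to the company.
Stage 2 — burden on company; standard: the balance of probabilities (weight exceeds 52).
    (d): 93 − 37 = 56 > 52 [met]
    (e): 53 > 52 [met]
  Stage 2 carried; the burden remains with the company.
Stage 3 — burden on company; standard: the balance of probabilities (weight exceeds 52).
    (f): 61 − 7 = 54 > 52 [met]
    (g): 98 − 42 = 56 > 52 [met]
  All elements met at the final stage.
Every stage carried; the company prevails.

stage 3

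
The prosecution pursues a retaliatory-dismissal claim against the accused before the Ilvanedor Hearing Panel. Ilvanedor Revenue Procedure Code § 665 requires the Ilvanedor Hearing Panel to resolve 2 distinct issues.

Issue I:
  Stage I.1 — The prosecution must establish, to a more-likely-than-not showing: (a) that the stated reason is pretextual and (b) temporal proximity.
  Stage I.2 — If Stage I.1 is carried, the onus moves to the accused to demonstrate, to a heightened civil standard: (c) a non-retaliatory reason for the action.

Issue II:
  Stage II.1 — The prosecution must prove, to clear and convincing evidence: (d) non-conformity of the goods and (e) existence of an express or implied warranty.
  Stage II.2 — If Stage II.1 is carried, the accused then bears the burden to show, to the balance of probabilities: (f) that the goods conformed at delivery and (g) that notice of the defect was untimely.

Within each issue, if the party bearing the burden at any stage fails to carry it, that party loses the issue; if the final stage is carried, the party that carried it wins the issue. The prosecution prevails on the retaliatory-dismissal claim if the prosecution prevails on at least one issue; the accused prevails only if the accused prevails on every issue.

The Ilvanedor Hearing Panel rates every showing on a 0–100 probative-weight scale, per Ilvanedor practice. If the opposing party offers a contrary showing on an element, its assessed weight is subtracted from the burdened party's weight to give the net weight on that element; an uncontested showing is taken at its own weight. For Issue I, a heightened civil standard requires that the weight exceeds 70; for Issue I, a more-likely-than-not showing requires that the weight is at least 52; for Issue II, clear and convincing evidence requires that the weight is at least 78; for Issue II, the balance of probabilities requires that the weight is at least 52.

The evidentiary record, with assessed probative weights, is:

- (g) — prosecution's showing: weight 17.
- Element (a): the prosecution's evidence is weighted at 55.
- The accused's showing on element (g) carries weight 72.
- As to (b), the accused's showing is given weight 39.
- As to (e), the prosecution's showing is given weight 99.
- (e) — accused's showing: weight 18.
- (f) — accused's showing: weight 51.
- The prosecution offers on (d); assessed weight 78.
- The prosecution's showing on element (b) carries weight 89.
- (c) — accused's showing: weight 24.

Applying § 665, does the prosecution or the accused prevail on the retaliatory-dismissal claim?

— Issue I —
At Stage I.1 the prosecution must meet a more-likely-than-not showing (weight is at least 52): on (a) the weight is 55, which does reach 52, so (a) meets the standard; on (b) the weight is 89 less the opposing 39 gives net 50, which does not reach 52, so (b) does not meet the standard.
  Stage I.1 not carried; the prosecution fails its burden.
The analysis ends at Stage I.1; the accused prevails on this issue.
— Issue II —
At Stage II.1 the prosecution must meet clear and convincing evidence (weight is at least 78): on (d) the weight is 78, ≥ 78, so (d) meets the standard; on (e) the weight is 99 less the opposing 18 gives net 81, which does reach 78, so (e) meets the standard.
  Stage II.1 carried; the burden shifts to the accused.
At Stage II.2 the accused must meet the balance of probabilities (weight is at least 52): on (f) the weight is 51, < 52, so (f) does not meet the standard; on (g) the weight is 72 less the opposing 17 gives net 55, ≥ 52, so (g) meets the standard.
  The accused does not carry Stage II.2.
So the prosecution prevails on this issue.
Per-issue: Issue I → accused; Issue II → prosecution. The prosecution must prevail on at least one issue; overall, the prosecution prevails.

prosecution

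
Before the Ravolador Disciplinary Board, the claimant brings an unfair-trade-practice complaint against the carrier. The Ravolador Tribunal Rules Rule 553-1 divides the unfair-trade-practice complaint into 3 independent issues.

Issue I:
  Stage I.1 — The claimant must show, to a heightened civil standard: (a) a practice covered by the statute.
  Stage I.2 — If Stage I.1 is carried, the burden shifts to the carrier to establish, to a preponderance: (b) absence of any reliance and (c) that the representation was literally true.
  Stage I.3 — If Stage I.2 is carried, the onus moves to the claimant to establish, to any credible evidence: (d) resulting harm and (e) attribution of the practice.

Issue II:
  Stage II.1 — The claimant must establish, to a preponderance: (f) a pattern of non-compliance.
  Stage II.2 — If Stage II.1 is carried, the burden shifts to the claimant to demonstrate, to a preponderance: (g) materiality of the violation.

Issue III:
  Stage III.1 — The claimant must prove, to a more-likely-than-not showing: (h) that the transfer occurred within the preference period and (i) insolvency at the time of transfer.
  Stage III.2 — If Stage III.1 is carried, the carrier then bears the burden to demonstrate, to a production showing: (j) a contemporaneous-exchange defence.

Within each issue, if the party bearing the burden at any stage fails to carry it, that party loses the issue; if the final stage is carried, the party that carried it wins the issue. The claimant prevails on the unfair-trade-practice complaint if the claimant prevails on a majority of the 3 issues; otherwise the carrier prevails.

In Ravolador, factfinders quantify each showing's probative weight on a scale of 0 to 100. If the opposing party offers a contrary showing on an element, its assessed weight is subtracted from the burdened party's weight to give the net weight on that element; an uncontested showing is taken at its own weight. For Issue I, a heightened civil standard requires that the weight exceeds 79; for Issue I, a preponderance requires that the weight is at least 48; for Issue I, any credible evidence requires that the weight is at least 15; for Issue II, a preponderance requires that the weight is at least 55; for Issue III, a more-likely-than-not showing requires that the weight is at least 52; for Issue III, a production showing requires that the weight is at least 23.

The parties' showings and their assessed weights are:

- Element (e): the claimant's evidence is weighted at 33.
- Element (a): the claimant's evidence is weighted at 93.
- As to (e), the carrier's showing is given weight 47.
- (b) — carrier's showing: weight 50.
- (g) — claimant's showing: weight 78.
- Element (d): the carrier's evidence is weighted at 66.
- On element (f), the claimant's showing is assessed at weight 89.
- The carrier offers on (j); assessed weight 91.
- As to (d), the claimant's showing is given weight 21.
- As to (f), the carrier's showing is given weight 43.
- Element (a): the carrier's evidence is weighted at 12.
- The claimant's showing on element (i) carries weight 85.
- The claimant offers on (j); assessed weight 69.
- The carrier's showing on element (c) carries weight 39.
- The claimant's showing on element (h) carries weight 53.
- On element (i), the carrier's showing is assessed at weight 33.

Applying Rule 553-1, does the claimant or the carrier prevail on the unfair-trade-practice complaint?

claimant

— Issue I —
At Stage I.1 the claimant must meet a heightened civil standard (weight exceeds 79): on (a) the weight is 93 less the opposing 12 gives net 81, > 79, so (a) meets the standard.
  All elements met. The burden passes to the carrier.
At Stage I.2 the carrier must meet a preponderance (weight is at least 48): on (b) the weight is 50, which does reach 48, so (b) meets the standard; on (c) the weight is 39, which does not reach 48, so (c) does not meet the standard.
  Not every element is met, so the carrier fails to carry Stage I.2.
The claimant prevails on this issue.
— Issue II —
Stage II.1 (claimant, a preponderance, weight is at least 55): (f) net 89−43=46 < 55 — fails.
  Not every element is met, so the claimant fails to carry Stage II.1.
So the carrier prevails on this issue.
— Issue III —
Stage III.1 (claimant, a more-likely-than-not showing, weight is at least 52): (h) 53 ≥ 52 — meets; (i) net 85−33=52 ≥ 52 — meets.
  Stage III.1 is satisfied; the onus moves to the carrier.
Stage III.2 (carrier, a production showing, weight is at least 23): (j) net 91−69=22 < 23 — fails.
  The carrier does not carry Stage III.2.
The claimant prevails on this issue.
Per-issue: Issue I → claimant; Issue II → carrier; Issue III → claimant. The claimant must prevail on a majority of issues; overall, the claimant prevails.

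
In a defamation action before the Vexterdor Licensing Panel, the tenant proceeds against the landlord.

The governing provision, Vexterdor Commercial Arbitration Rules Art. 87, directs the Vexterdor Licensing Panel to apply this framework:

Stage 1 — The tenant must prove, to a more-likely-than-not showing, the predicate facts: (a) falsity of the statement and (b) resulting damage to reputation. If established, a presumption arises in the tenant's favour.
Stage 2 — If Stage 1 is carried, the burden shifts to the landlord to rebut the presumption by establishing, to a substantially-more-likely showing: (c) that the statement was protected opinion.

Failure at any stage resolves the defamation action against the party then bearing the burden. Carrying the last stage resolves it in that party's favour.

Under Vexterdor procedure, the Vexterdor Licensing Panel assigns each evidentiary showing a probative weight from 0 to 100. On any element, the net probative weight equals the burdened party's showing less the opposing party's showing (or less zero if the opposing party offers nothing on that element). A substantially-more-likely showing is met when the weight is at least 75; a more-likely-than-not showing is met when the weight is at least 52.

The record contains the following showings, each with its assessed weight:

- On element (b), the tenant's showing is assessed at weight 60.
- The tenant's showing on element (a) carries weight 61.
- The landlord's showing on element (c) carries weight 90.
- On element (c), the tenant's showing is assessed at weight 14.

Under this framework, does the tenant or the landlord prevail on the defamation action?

Stage 1 — burden on tenant; standard: a more-likely-than-not showing (weight is at least 52).
    (a): 61 ≥ 52 [met]
    (b): 60 ≥ 52 [met]
  Stage 1 is satisfied; the onus moves to the landlord.
Stage 2 — burden on landlord; standard: a substantially-more-likely showing (weight is at least 75).
    (c): 90 − 14 = 76 ≥ 75 [met]
  The landlord carries the last stage.
All stages carried — the landlord prevails.

landlord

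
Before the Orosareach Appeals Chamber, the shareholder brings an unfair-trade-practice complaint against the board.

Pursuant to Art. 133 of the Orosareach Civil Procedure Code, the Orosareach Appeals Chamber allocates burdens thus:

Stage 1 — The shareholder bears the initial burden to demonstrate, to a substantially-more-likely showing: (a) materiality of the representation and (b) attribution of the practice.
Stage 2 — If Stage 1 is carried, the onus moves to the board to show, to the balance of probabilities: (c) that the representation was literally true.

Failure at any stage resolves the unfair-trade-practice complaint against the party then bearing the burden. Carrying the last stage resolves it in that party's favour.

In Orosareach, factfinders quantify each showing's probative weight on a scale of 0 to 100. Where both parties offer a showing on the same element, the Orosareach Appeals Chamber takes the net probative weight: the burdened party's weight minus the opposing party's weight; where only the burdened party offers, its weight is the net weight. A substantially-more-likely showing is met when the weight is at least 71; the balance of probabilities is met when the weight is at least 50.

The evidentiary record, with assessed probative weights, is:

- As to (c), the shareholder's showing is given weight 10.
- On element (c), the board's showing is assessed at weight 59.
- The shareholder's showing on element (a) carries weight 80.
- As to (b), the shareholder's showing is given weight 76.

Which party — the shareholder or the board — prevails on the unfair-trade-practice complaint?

At Stage 1 the shareholder must meet a substantially-more-likely showing (weight is at least 71): on (a) the weight is 80, which does reach 71, so (a) meets the standard; on (b) the weight is 76, which does reach 71, so (b) meets the standard.
  The shareholder carries Stage 1; the board now bears the burden.
At Stage 2 the board must meet the balance of probabilities (weight is at least 50): on (c) the weight is 59 less the opposing 10 gives net 49, which does not reach 50, so (c) does not meet the standard.
  The board does not carry Stage 2.
The shareholder prevails.

shareholder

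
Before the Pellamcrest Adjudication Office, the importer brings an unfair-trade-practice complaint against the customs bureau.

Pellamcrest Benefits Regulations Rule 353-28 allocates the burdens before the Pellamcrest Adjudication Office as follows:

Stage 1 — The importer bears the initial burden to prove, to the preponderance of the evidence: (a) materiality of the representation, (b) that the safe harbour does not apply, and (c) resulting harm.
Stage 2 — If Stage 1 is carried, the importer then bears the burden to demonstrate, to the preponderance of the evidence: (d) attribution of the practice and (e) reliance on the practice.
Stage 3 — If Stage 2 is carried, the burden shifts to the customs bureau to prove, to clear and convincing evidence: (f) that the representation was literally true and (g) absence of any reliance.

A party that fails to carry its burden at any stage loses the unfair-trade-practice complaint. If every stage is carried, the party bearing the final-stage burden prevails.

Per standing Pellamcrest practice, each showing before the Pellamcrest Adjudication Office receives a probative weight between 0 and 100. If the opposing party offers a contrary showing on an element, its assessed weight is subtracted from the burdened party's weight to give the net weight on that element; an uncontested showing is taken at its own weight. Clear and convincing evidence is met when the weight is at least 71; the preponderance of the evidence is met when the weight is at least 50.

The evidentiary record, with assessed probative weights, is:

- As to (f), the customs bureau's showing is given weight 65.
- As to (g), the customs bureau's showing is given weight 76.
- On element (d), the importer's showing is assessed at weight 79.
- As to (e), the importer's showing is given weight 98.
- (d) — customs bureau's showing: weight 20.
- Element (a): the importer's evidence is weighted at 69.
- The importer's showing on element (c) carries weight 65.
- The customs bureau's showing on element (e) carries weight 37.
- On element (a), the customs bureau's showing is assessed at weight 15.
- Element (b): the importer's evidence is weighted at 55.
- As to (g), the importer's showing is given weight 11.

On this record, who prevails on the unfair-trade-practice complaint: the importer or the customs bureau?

Stage 1 (importer, the preponderance of the evidence, weight is at least 50): (a) net 69−15=54 ≥ 50 — meets; (b) 55 ≥ 50 — meets; (c) 65 ≥ 50 — meets.
  Stage 1 is satisfied; the importer continues to bear the burden.
Stage 2 (importer, the preponderance of the evidence, weight is at least 50): (d) net 79−20=59 ≥ 50 — meets; (e) net 98−37=61 ≥ 50 — meets.
  Stage 2 carried; the burden shifts to the customs bureau.
Stage 3 (customs bureau, clear and convincing evidence, weight is at least 71): (f) 65 < 71 — fails; (g) net 76−11=65 < 71 — fails.
  Not every element is met, so the customs bureau fails to carry Stage 3.
The analysis ends at Stage 3; the importer prevails.

importer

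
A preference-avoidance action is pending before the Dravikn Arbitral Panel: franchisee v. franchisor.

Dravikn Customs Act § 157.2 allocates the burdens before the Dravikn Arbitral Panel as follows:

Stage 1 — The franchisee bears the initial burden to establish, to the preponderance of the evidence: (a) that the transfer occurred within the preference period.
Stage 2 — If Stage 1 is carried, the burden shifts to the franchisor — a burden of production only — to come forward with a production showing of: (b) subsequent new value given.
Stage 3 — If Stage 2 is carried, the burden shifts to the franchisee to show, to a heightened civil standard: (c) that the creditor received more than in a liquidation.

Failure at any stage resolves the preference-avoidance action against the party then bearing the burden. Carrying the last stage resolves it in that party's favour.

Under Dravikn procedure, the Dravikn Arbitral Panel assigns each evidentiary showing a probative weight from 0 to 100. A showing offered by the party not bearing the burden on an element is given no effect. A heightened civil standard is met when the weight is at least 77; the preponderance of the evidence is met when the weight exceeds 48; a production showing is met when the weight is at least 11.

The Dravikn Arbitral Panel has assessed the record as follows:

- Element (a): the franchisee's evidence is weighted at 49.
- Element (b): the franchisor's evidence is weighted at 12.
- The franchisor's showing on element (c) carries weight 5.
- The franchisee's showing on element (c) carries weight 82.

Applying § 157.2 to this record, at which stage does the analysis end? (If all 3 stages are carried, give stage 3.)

stage 3

At Stage 1 the franchisee must meet the preponderance of the evidence (weight exceeds 48): on (a) the weight is 49, > 48, so (a) meets the standard.
  The franchisee carries Stage 1; the franchisor now bears the burden.
At Stage 2 the franchisor must meet a production showing (weight is at least 11): on (b) the weight is 12, ≥ 11, so (b) meets the standard.
  Stage 2 carried; the burden shifts to the franchisee.
At Stage 3 the franchisee must meet a heightened civil standard (weight is at least 77): on (c) the weight is 82 (the franchisor's 5 is given no effect), ≥ 77, so (c) meets the standard.
  All elements met at the final stage.
All stages carried — the franchisee prevails.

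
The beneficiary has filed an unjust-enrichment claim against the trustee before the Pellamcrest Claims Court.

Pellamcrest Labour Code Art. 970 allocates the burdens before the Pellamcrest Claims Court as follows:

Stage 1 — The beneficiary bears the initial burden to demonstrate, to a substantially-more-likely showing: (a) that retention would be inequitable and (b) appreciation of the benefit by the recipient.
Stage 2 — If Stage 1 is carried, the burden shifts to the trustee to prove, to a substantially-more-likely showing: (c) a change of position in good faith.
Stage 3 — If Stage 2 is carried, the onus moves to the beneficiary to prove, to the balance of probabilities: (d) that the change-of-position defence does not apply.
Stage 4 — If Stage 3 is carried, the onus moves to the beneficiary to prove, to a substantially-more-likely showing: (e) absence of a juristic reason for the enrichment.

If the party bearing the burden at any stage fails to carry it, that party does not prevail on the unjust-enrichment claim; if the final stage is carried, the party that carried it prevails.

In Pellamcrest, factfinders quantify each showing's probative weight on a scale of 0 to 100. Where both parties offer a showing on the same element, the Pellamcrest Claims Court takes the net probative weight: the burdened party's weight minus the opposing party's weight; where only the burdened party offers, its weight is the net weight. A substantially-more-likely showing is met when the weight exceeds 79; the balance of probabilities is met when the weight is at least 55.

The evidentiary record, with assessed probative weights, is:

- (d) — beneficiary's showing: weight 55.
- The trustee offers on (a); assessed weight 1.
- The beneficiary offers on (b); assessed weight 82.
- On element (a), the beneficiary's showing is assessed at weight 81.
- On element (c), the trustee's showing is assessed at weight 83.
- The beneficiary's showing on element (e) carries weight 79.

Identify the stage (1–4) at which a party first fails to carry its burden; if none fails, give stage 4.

stage 4

Stage 1 (beneficiary, a substantially-more-likely showing, weight exceeds 79): (a) net 81−1=80 > 79 — meets; (b) 82 > 79 — meets.
  The beneficiary carries Stage 1; the trustee now bears the burden.
Stage 2 (trustee, a substantially-more-likely showing, weight exceeds 79): (c) 83 > 79 — meets.
  The trustee carries Stage 2; the beneficiary now bears the burden.
Stage 3 (beneficiary, the balance of probabilities, weight is at least 55): (d) 55 ≥ 55 — meets.
  All elements met. The beneficiary retains the burden for Stage 4.
Stage 4 (beneficiary, a substantially-more-likely showing, weight exceeds 79): (e) 79 ≤ 79 — fails.
  Stage 4 not carried; the beneficiary fails its burden.
The analysis ends at Stage 4; the trustee prevails.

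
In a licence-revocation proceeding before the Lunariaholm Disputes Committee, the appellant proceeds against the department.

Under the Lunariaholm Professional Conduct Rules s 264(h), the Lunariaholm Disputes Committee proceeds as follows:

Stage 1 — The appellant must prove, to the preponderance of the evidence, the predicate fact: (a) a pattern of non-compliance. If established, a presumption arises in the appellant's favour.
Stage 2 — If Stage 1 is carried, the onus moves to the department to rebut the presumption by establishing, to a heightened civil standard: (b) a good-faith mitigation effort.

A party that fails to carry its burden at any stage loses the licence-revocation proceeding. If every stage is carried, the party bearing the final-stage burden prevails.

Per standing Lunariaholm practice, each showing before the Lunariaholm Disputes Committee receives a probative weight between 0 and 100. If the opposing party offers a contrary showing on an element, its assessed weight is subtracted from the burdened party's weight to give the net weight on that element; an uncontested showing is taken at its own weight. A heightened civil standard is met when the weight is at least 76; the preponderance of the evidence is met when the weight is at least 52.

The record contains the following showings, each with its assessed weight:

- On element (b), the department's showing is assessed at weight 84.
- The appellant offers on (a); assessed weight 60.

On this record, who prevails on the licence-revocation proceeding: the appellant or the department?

department

Stage 1 — burden on appellant; standard: the preponderance of the evidence (weight is at least 52).
    (a): 60 ≥ 52 [met]
  Stage 1 is satisfied; the onus moves to the department.
Stage 2 — burden on department; standard: a heightened civil standard (weight is at least 76).
    (b): 84 ≥ 76 [met]
  Stage 2 carried; the final stage is satisfied.
Every stage carried; the department prevails.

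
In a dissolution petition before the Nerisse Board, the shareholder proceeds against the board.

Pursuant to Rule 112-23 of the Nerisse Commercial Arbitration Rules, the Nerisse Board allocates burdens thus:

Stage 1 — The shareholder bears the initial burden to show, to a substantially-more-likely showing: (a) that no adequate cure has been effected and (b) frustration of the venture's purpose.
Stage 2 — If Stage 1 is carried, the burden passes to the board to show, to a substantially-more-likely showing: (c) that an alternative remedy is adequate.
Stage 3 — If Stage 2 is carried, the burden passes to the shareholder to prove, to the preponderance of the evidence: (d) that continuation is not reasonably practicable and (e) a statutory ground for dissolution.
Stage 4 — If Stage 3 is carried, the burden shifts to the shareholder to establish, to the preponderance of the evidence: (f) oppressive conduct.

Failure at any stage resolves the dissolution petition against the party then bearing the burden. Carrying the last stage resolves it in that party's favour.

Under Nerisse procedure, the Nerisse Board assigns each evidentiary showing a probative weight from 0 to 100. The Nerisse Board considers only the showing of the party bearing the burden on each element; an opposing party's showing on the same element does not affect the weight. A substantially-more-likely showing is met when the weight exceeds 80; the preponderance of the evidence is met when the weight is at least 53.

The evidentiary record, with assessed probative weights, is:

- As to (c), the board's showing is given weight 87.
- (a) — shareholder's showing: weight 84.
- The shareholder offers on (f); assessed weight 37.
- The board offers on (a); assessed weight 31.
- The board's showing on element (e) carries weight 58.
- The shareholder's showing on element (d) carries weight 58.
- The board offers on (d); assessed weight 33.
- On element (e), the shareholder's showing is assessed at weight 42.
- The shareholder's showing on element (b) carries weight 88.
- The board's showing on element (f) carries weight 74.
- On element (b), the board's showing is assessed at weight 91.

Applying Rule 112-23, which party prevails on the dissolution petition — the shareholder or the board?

board

Stage 1 (shareholder, a substantially-more-likely showing, weight exceeds 80): (a) 84 (board's 31 disregarded) > 80 — meets; (b) 88 (board's 91 disregarded) > 80 — meets.
  The shareholder carries Stage 1; the board now bears the burden.
Stage 2 (board, a substantially-more-likely showing, weight exceeds 80): (c) 87 > 80 — meets.
  All elements met. The burden passes to the shareholder.
Stage 3 (shareholder, the preponderance of the evidence, weight is at least 53): (d) 58 (board's 33 disregarded) ≥ 53 — meets; (e) 42 (board's 58 disregarded) < 53 — fails.
  The shareholder does not carry Stage 3.
So the board prevails.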